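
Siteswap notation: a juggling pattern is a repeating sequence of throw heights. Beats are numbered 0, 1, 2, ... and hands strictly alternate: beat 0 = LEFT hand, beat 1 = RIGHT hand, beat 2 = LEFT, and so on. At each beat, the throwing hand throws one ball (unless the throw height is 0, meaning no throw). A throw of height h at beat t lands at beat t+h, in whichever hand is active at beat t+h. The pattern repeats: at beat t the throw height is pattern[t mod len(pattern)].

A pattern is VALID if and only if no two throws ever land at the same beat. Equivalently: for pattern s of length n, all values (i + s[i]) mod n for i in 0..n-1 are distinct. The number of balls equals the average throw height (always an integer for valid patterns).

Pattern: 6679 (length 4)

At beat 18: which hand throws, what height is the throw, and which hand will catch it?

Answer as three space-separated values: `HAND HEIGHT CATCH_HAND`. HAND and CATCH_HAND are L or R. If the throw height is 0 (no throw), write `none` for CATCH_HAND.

Beat 18: 18 mod 2 = 0, so hand = L
Throw height = pattern[18 mod 4] = pattern[2] = 7
Lands at beat 18+7=25, 25 mod 2 = 1, so catch hand = R

Answer: L 7 R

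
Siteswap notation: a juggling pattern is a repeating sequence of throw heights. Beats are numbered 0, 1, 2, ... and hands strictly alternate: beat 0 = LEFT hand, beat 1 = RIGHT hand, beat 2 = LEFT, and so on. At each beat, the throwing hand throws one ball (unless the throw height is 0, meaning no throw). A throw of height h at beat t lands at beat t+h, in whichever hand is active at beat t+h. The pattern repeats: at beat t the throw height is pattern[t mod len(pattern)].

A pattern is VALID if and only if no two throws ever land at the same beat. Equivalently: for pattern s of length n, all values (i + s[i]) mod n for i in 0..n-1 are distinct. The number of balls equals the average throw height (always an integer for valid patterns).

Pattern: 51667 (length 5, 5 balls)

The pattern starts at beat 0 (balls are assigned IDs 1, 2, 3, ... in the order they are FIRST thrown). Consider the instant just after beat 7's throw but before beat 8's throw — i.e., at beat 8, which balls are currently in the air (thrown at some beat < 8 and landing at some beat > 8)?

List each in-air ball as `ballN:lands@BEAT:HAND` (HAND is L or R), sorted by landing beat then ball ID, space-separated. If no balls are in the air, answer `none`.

Answer: ball3:lands@9:R ball1:lands@10:L ball4:lands@11:R ball5:lands@13:R

Derivation:
Beat 0 (L): throw ball1 h=5 -> lands@5:R; in-air after throw: [b1@5:R]
Beat 1 (R): throw ball2 h=1 -> lands@2:L; in-air after throw: [b2@2:L b1@5:R]
Beat 2 (L): throw ball2 h=6 -> lands@8:L; in-air after throw: [b1@5:R b2@8:L]
Beat 3 (R): throw ball3 h=6 -> lands@9:R; in-air after throw: [b1@5:R b2@8:L b3@9:R]
Beat 4 (L): throw ball4 h=7 -> lands@11:R; in-air after throw: [b1@5:R b2@8:L b3@9:R b4@11:R]
Beat 5 (R): throw ball1 h=5 -> lands@10:L; in-air after throw: [b2@8:L b3@9:R b1@10:L b4@11:R]
Beat 6 (L): throw ball5 h=1 -> lands@7:R; in-air after throw: [b5@7:R b2@8:L b3@9:R b1@10:L b4@11:R]
Beat 7 (R): throw ball5 h=6 -> lands@13:R; in-air after throw: [b2@8:L b3@9:R b1@10:L b4@11:R b5@13:R]
Beat 8 (L): throw ball2 h=6 -> lands@14:L; in-air after throw: [b3@9:R b1@10:L b4@11:R b5@13:R b2@14:L]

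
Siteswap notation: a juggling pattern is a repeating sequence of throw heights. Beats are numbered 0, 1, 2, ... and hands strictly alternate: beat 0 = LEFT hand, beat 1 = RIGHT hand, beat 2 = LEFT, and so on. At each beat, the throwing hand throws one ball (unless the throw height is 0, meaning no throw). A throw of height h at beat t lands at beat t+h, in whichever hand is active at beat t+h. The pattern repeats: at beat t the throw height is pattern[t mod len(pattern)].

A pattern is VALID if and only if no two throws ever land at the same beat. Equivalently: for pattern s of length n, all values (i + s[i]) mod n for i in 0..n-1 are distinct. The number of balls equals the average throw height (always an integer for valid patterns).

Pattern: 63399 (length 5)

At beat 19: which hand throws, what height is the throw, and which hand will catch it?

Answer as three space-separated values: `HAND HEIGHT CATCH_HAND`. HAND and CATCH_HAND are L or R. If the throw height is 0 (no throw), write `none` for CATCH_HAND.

Answer: R 9 L

Derivation:
Beat 19: 19 mod 2 = 1, so hand = R
Throw height = pattern[19 mod 5] = pattern[4] = 9
Lands at beat 19+9=28, 28 mod 2 = 0, so catch hand = L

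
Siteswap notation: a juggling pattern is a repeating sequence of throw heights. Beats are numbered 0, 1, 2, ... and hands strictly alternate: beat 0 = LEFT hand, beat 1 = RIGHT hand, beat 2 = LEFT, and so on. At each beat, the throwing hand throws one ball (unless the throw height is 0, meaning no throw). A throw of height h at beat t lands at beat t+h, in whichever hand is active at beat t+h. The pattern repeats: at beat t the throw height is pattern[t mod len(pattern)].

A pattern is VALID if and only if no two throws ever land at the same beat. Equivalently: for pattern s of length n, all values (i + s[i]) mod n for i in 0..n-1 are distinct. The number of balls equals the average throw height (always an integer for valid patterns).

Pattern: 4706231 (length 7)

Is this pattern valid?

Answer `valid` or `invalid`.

i=0: (i + s[i]) mod n = (0 + 4) mod 7 = 4
i=1: (i + s[i]) mod n = (1 + 7) mod 7 = 1
i=2: (i + s[i]) mod n = (2 + 0) mod 7 = 2
i=3: (i + s[i]) mod n = (3 + 6) mod 7 = 2
i=4: (i + s[i]) mod n = (4 + 2) mod 7 = 6
i=5: (i + s[i]) mod n = (5 + 3) mod 7 = 1
i=6: (i + s[i]) mod n = (6 + 1) mod 7 = 0
Residues: [4, 1, 2, 2, 6, 1, 0], distinct: False

Answer: invalid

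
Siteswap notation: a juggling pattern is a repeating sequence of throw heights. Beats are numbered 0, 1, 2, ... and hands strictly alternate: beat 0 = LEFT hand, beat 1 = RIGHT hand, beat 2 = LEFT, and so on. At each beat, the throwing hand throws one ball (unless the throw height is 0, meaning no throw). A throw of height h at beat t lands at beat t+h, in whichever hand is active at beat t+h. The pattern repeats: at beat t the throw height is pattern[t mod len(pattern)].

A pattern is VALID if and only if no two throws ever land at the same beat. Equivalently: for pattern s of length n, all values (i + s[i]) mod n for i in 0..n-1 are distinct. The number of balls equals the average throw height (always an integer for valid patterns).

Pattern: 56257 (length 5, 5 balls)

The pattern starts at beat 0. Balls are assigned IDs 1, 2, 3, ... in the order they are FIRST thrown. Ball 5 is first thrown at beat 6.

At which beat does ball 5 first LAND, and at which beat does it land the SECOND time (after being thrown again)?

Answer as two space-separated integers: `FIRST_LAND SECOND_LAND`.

Answer: 12 14

Derivation:
Beat 0 (L): throw ball1 h=5 -> lands@5:R; in-air after throw: [b1@5:R]
Beat 1 (R): throw ball2 h=6 -> lands@7:R; in-air after throw: [b1@5:R b2@7:R]
Beat 2 (L): throw ball3 h=2 -> lands@4:L; in-air after throw: [b3@4:L b1@5:R b2@7:R]
Beat 3 (R): throw ball4 h=5 -> lands@8:L; in-air after throw: [b3@4:L b1@5:R b2@7:R b4@8:L]
Beat 4 (L): throw ball3 h=7 -> lands@11:R; in-air after throw: [b1@5:R b2@7:R b4@8:L b3@11:R]
Beat 5 (R): throw ball1 h=5 -> lands@10:L; in-air after throw: [b2@7:R b4@8:L b1@10:L b3@11:R]
Beat 6 (L): throw ball5 h=6 -> lands@12:L; in-air after throw: [b2@7:R b4@8:L b1@10:L b3@11:R b5@12:L]
Beat 7 (R): throw ball2 h=2 -> lands@9:R; in-air after throw: [b4@8:L b2@9:R b1@10:L b3@11:R b5@12:L]
Beat 8 (L): throw ball4 h=5 -> lands@13:R; in-air after throw: [b2@9:R b1@10:L b3@11:R b5@12:L b4@13:R]
Beat 9 (R): throw ball2 h=7 -> lands@16:L; in-air after throw: [b1@10:L b3@11:R b5@12:L b4@13:R b2@16:L]
Beat 10 (L): throw ball1 h=5 -> lands@15:R; in-air after throw: [b3@11:R b5@12:L b4@13:R b1@15:R b2@16:L]
Beat 11 (R): throw ball3 h=6 -> lands@17:R; in-air after throw: [b5@12:L b4@13:R b1@15:R b2@16:L b3@17:R]
Beat 12 (L): throw ball5 h=2 -> lands@14:L; in-air after throw: [b4@13:R b5@14:L b1@15:R b2@16:L b3@17:R]
Beat 13 (R): throw ball4 h=5 -> lands@18:L; in-air after throw: [b5@14:L b1@15:R b2@16:L b3@17:R b4@18:L]
Beat 14 (L): throw ball5 h=7 -> lands@21:R; in-air after throw: [b1@15:R b2@16:L b3@17:R b4@18:L b5@21:R]
Ball 5: thrown@6 h=6 -> first land @12; rethrown@12 h=2 -> second land @14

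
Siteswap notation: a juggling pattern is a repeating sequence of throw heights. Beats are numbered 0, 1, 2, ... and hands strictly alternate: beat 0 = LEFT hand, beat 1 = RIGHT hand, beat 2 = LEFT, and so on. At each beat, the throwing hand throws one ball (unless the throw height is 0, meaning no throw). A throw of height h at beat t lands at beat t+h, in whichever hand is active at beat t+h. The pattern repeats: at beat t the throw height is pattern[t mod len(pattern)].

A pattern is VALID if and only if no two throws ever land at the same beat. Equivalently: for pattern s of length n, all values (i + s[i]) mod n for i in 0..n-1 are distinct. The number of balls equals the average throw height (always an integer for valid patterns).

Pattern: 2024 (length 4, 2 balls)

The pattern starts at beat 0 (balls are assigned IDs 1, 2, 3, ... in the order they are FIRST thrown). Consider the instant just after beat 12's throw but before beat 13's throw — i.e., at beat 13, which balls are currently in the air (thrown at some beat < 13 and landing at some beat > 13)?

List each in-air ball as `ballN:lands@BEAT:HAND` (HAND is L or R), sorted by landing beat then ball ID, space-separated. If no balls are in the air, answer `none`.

Answer: ball1:lands@14:L ball2:lands@15:R

Derivation:
Beat 0 (L): throw ball1 h=2 -> lands@2:L; in-air after throw: [b1@2:L]
Beat 2 (L): throw ball1 h=2 -> lands@4:L; in-air after throw: [b1@4:L]
Beat 3 (R): throw ball2 h=4 -> lands@7:R; in-air after throw: [b1@4:L b2@7:R]
Beat 4 (L): throw ball1 h=2 -> lands@6:L; in-air after throw: [b1@6:L b2@7:R]
Beat 6 (L): throw ball1 h=2 -> lands@8:L; in-air after throw: [b2@7:R b1@8:L]
Beat 7 (R): throw ball2 h=4 -> lands@11:R; in-air after throw: [b1@8:L b2@11:R]
Beat 8 (L): throw ball1 h=2 -> lands@10:L; in-air after throw: [b1@10:L b2@11:R]
Beat 10 (L): throw ball1 h=2 -> lands@12:L; in-air after throw: [b2@11:R b1@12:L]
Beat 11 (R): throw ball2 h=4 -> lands@15:R; in-air after throw: [b1@12:L b2@15:R]
Beat 12 (L): throw ball1 h=2 -> lands@14:L; in-air after throw: [b1@14:L b2@15:R]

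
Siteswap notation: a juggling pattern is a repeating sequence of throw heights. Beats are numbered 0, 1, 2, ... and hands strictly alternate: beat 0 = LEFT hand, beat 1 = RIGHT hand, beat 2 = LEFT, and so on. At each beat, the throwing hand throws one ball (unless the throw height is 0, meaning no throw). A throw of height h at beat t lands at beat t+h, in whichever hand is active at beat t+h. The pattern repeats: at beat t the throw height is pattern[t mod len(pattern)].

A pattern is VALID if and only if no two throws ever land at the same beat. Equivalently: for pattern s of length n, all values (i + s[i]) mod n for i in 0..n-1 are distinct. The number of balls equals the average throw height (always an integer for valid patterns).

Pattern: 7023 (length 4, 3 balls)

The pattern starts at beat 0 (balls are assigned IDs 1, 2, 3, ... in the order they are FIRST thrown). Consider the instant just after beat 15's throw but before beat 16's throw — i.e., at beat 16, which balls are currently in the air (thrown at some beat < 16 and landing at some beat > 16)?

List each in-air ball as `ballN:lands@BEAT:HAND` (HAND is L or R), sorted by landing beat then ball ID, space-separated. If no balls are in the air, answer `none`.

Answer: ball3:lands@18:L ball1:lands@19:R

Derivation:
Beat 0 (L): throw ball1 h=7 -> lands@7:R; in-air after throw: [b1@7:R]
Beat 2 (L): throw ball2 h=2 -> lands@4:L; in-air after throw: [b2@4:L b1@7:R]
Beat 3 (R): throw ball3 h=3 -> lands@6:L; in-air after throw: [b2@4:L b3@6:L b1@7:R]
Beat 4 (L): throw ball2 h=7 -> lands@11:R; in-air after throw: [b3@6:L b1@7:R b2@11:R]
Beat 6 (L): throw ball3 h=2 -> lands@8:L; in-air after throw: [b1@7:R b3@8:L b2@11:R]
Beat 7 (R): throw ball1 h=3 -> lands@10:L; in-air after throw: [b3@8:L b1@10:L b2@11:R]
Beat 8 (L): throw ball3 h=7 -> lands@15:R; in-air after throw: [b1@10:L b2@11:R b3@15:R]
Beat 10 (L): throw ball1 h=2 -> lands@12:L; in-air after throw: [b2@11:R b1@12:L b3@15:R]
Beat 11 (R): throw ball2 h=3 -> lands@14:L; in-air after throw: [b1@12:L b2@14:L b3@15:R]
Beat 12 (L): throw ball1 h=7 -> lands@19:R; in-air after throw: [b2@14:L b3@15:R b1@19:R]
Beat 14 (L): throw ball2 h=2 -> lands@16:L; in-air after throw: [b3@15:R b2@16:L b1@19:R]
Beat 15 (R): throw ball3 h=3 -> lands@18:L; in-air after throw: [b2@16:L b3@18:L b1@19:R]
Beat 16 (L): throw ball2 h=7 -> lands@23:R; in-air after throw: [b3@18:L b1@19:R b2@23:R]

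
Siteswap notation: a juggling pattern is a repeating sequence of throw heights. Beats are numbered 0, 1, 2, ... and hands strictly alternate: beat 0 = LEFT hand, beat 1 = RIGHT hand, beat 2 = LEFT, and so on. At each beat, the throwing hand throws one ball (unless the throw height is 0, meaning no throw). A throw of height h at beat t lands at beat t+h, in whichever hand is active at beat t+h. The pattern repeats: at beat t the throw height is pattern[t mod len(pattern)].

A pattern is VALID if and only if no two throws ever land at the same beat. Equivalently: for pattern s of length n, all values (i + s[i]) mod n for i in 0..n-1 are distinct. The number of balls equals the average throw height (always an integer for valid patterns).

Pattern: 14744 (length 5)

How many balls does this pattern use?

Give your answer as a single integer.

Answer: 4

Derivation:
Pattern = [1, 4, 7, 4, 4], length n = 5
  position 0: throw height = 1, running sum = 1
  position 1: throw height = 4, running sum = 5
  position 2: throw height = 7, running sum = 12
  position 3: throw height = 4, running sum = 16
  position 4: throw height = 4, running sum = 20
Total sum = 20; balls = sum / n = 20 / 5 = 4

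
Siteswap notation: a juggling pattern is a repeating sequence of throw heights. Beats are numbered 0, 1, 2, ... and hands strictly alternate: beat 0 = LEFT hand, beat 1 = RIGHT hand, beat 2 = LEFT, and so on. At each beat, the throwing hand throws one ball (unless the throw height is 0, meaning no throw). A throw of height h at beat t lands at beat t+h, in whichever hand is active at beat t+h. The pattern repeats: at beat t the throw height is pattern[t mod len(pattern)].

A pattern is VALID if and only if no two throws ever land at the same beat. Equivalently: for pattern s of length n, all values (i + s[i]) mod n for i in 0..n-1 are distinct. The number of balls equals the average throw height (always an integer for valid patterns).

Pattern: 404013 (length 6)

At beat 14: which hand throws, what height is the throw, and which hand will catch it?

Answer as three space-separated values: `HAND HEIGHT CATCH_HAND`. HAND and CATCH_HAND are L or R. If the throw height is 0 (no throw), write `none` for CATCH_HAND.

Beat 14: 14 mod 2 = 0, so hand = L
Throw height = pattern[14 mod 6] = pattern[2] = 4
Lands at beat 14+4=18, 18 mod 2 = 0, so catch hand = L

Answer: L 4 L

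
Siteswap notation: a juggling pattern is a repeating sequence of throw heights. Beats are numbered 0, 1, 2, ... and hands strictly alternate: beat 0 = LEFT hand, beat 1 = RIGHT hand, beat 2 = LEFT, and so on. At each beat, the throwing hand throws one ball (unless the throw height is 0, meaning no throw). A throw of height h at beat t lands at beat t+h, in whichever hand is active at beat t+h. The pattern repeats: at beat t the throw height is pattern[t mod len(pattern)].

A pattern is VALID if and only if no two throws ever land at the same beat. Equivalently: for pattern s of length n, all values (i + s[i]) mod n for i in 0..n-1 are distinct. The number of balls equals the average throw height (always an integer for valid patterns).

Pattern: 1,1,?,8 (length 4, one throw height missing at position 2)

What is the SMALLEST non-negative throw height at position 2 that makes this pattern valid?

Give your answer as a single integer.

i=0: (0 + 1) mod 4 = 1
i=1: (1 + 1) mod 4 = 2
i=2: s[i]=? (unknown)
i=3: (3 + 8) mod 4 = 3
Known residues: [1, 2, 3]; need a permutation of 0..3, so missing residue r = 0
Need (2 + s) mod 4 = 0; smallest s = (0 - 2) mod 4 = 2

Answer: 2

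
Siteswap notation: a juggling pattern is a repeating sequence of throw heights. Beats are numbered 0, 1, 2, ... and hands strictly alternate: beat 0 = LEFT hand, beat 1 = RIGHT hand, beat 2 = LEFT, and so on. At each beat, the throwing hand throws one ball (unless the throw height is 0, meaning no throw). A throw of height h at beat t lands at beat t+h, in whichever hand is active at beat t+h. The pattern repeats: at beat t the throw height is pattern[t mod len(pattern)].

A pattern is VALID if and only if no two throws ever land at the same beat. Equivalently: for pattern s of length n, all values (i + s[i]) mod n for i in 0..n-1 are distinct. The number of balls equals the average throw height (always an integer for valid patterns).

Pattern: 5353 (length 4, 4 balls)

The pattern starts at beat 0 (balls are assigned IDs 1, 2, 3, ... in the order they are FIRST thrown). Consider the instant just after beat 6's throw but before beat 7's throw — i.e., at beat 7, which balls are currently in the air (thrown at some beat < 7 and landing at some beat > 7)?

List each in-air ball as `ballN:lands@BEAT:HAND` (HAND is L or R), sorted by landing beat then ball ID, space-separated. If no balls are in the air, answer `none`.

Answer: ball1:lands@8:L ball2:lands@9:R ball4:lands@11:R

Derivation:
Beat 0 (L): throw ball1 h=5 -> lands@5:R; in-air after throw: [b1@5:R]
Beat 1 (R): throw ball2 h=3 -> lands@4:L; in-air after throw: [b2@4:L b1@5:R]
Beat 2 (L): throw ball3 h=5 -> lands@7:R; in-air after throw: [b2@4:L b1@5:R b3@7:R]
Beat 3 (R): throw ball4 h=3 -> lands@6:L; in-air after throw: [b2@4:L b1@5:R b4@6:L b3@7:R]
Beat 4 (L): throw ball2 h=5 -> lands@9:R; in-air after throw: [b1@5:R b4@6:L b3@7:R b2@9:R]
Beat 5 (R): throw ball1 h=3 -> lands@8:L; in-air after throw: [b4@6:L b3@7:R b1@8:L b2@9:R]
Beat 6 (L): throw ball4 h=5 -> lands@11:R; in-air after throw: [b3@7:R b1@8:L b2@9:R b4@11:R]
Beat 7 (R): throw ball3 h=3 -> lands@10:L; in-air after throw: [b1@8:L b2@9:R b3@10:L b4@11:R]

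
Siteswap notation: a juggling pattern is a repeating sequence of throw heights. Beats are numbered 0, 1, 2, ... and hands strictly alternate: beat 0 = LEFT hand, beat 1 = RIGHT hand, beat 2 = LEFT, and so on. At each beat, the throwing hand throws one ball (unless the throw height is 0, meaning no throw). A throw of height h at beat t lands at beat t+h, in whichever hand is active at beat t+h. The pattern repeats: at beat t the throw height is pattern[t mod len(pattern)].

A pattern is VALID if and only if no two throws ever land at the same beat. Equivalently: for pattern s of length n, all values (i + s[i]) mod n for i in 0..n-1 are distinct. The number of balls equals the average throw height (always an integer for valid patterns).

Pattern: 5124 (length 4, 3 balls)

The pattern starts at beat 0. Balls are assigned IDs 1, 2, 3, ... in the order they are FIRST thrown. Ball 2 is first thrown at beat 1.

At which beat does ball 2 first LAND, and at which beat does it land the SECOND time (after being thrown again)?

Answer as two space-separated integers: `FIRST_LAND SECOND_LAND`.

Answer: 2 4

Derivation:
Beat 0 (L): throw ball1 h=5 -> lands@5:R; in-air after throw: [b1@5:R]
Beat 1 (R): throw ball2 h=1 -> lands@2:L; in-air after throw: [b2@2:L b1@5:R]
Beat 2 (L): throw ball2 h=2 -> lands@4:L; in-air after throw: [b2@4:L b1@5:R]
Beat 3 (R): throw ball3 h=4 -> lands@7:R; in-air after throw: [b2@4:L b1@5:R b3@7:R]
Beat 4 (L): throw ball2 h=5 -> lands@9:R; in-air after throw: [b1@5:R b3@7:R b2@9:R]
Ball 2: thrown@1 h=1 -> first land @2; rethrown@2 h=2 -> second land @4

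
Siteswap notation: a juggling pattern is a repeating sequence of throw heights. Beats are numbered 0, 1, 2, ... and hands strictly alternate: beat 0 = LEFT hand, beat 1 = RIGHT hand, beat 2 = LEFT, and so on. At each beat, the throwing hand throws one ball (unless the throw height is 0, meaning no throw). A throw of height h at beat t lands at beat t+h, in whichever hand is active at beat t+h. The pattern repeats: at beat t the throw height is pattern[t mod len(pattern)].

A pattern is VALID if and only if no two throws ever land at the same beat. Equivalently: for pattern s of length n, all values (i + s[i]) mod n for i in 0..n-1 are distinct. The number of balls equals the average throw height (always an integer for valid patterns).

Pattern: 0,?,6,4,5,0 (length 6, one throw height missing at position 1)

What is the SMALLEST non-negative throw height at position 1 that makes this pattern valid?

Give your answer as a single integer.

Answer: 3

Derivation:
i=0: (0 + 0) mod 6 = 0
i=1: s[i]=? (unknown)
i=2: (2 + 6) mod 6 = 2
i=3: (3 + 4) mod 6 = 1
i=4: (4 + 5) mod 6 = 3
i=5: (5 + 0) mod 6 = 5
Known residues: [0, 1, 2, 3, 5]; need a permutation of 0..5, so missing residue r = 4
Need (1 + s) mod 6 = 4; smallest s = (4 - 1) mod 6 = 3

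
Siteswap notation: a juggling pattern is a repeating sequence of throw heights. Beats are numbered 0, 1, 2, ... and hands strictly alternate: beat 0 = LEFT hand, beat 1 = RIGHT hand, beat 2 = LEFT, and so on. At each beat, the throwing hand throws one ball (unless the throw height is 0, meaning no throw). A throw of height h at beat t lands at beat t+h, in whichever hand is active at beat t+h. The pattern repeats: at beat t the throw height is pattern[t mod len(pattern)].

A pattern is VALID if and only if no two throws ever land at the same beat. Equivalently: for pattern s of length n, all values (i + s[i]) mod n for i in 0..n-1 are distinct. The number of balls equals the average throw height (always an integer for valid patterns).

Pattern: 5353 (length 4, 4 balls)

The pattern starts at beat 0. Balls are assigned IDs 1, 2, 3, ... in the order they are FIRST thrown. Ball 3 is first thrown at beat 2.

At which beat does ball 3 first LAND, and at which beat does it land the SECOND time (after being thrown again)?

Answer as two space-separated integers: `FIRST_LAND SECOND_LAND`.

Answer: 7 10

Derivation:
Beat 0 (L): throw ball1 h=5 -> lands@5:R; in-air after throw: [b1@5:R]
Beat 1 (R): throw ball2 h=3 -> lands@4:L; in-air after throw: [b2@4:L b1@5:R]
Beat 2 (L): throw ball3 h=5 -> lands@7:R; in-air after throw: [b2@4:L b1@5:R b3@7:R]
Beat 3 (R): throw ball4 h=3 -> lands@6:L; in-air after throw: [b2@4:L b1@5:R b4@6:L b3@7:R]
Beat 4 (L): throw ball2 h=5 -> lands@9:R; in-air after throw: [b1@5:R b4@6:L b3@7:R b2@9:R]
Beat 5 (R): throw ball1 h=3 -> lands@8:L; in-air after throw: [b4@6:L b3@7:R b1@8:L b2@9:R]
Beat 6 (L): throw ball4 h=5 -> lands@11:R; in-air after throw: [b3@7:R b1@8:L b2@9:R b4@11:R]
Beat 7 (R): throw ball3 h=3 -> lands@10:L; in-air after throw: [b1@8:L b2@9:R b3@10:L b4@11:R]
Beat 8 (L): throw ball1 h=5 -> lands@13:R; in-air after throw: [b2@9:R b3@10:L b4@11:R b1@13:R]
Beat 9 (R): throw ball2 h=3 -> lands@12:L; in-air after throw: [b3@10:L b4@11:R b2@12:L b1@13:R]
Beat 10 (L): throw ball3 h=5 -> lands@15:R; in-air after throw: [b4@11:R b2@12:L b1@13:R b3@15:R]
Ball 3: thrown@2 h=5 -> first land @7; rethrown@7 h=3 -> second land @10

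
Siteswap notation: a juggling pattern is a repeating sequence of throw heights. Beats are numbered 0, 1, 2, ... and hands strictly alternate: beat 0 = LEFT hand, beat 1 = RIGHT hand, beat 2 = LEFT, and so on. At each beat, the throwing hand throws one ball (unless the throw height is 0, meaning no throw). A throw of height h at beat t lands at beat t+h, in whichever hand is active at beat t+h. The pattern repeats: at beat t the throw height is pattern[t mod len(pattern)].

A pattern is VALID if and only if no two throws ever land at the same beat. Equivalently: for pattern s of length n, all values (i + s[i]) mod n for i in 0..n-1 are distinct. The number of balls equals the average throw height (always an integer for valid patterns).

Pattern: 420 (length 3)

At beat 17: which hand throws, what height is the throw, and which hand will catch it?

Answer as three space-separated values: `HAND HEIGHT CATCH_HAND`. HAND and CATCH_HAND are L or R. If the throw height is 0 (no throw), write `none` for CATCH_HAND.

Beat 17: 17 mod 2 = 1, so hand = R
Throw height = pattern[17 mod 3] = pattern[2] = 0

Answer: R 0 none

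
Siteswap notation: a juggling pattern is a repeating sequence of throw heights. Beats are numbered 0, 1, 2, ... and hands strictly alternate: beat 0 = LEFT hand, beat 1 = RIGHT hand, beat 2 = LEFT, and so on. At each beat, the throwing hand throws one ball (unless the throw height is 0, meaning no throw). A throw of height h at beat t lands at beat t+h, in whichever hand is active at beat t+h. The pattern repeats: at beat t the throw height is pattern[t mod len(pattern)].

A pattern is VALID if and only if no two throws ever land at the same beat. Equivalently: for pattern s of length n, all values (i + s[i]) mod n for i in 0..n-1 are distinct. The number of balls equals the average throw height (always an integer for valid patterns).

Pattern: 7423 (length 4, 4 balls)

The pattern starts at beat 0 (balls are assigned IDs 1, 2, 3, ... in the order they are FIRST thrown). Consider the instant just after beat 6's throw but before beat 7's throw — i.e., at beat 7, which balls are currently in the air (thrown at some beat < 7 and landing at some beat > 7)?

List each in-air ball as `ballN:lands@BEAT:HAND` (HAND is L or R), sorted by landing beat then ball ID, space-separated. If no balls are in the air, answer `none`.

Answer: ball4:lands@8:L ball2:lands@9:R ball3:lands@11:R

Derivation:
Beat 0 (L): throw ball1 h=7 -> lands@7:R; in-air after throw: [b1@7:R]
Beat 1 (R): throw ball2 h=4 -> lands@5:R; in-air after throw: [b2@5:R b1@7:R]
Beat 2 (L): throw ball3 h=2 -> lands@4:L; in-air after throw: [b3@4:L b2@5:R b1@7:R]
Beat 3 (R): throw ball4 h=3 -> lands@6:L; in-air after throw: [b3@4:L b2@5:R b4@6:L b1@7:R]
Beat 4 (L): throw ball3 h=7 -> lands@11:R; in-air after throw: [b2@5:R b4@6:L b1@7:R b3@11:R]
Beat 5 (R): throw ball2 h=4 -> lands@9:R; in-air after throw: [b4@6:L b1@7:R b2@9:R b3@11:R]
Beat 6 (L): throw ball4 h=2 -> lands@8:L; in-air after throw: [b1@7:R b4@8:L b2@9:R b3@11:R]
Beat 7 (R): throw ball1 h=3 -> lands@10:L; in-air after throw: [b4@8:L b2@9:R b1@10:L b3@11:R]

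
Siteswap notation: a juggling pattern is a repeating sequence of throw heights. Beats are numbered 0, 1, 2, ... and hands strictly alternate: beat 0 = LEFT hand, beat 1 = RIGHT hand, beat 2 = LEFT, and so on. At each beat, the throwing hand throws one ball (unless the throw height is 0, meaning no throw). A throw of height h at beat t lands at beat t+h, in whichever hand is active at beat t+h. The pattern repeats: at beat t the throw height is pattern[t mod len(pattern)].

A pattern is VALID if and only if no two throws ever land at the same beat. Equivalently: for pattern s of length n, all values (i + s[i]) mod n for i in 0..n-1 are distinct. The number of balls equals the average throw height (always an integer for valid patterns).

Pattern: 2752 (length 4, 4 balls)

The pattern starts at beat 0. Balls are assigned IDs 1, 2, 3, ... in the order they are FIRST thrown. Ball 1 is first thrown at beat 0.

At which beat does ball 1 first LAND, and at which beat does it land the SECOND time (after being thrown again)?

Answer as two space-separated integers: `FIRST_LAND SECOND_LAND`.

Answer: 2 7

Derivation:
Beat 0 (L): throw ball1 h=2 -> lands@2:L; in-air after throw: [b1@2:L]
Beat 1 (R): throw ball2 h=7 -> lands@8:L; in-air after throw: [b1@2:L b2@8:L]
Beat 2 (L): throw ball1 h=5 -> lands@7:R; in-air after throw: [b1@7:R b2@8:L]
Beat 3 (R): throw ball3 h=2 -> lands@5:R; in-air after throw: [b3@5:R b1@7:R b2@8:L]
Beat 4 (L): throw ball4 h=2 -> lands@6:L; in-air after throw: [b3@5:R b4@6:L b1@7:R b2@8:L]
Beat 5 (R): throw ball3 h=7 -> lands@12:L; in-air after throw: [b4@6:L b1@7:R b2@8:L b3@12:L]
Beat 6 (L): throw ball4 h=5 -> lands@11:R; in-air after throw: [b1@7:R b2@8:L b4@11:R b3@12:L]
Beat 7 (R): throw ball1 h=2 -> lands@9:R; in-air after throw: [b2@8:L b1@9:R b4@11:R b3@12:L]
Ball 1: thrown@0 h=2 -> first land @2; rethrown@2 h=5 -> second land @7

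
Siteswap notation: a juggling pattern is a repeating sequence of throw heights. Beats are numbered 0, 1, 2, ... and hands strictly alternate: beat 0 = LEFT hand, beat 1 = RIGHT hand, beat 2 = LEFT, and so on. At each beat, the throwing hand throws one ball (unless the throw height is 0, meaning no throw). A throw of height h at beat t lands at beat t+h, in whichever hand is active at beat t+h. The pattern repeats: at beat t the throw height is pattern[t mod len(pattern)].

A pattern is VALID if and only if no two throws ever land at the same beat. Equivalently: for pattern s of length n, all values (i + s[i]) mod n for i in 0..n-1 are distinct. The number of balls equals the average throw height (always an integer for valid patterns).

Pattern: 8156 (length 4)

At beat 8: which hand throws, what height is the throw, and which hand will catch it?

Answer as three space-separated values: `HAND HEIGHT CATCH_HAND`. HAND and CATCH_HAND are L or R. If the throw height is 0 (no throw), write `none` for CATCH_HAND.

Answer: L 8 L

Derivation:
Beat 8: 8 mod 2 = 0, so hand = L
Throw height = pattern[8 mod 4] = pattern[0] = 8
Lands at beat 8+8=16, 16 mod 2 = 0, so catch hand = L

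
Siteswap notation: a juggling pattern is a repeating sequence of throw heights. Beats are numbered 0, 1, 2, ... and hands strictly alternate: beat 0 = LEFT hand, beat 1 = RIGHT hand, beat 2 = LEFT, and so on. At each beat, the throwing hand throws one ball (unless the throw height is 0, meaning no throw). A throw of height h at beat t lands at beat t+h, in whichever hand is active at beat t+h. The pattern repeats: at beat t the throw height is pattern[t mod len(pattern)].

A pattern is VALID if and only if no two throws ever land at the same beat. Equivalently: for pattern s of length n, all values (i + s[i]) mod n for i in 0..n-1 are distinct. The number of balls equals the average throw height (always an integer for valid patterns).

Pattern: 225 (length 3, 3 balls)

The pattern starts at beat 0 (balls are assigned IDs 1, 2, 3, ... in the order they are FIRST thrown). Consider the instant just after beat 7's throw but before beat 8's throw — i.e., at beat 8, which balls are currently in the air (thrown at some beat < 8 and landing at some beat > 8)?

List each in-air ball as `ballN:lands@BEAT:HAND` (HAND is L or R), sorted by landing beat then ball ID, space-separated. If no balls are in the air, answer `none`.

Answer: ball1:lands@9:R ball2:lands@10:L

Derivation:
Beat 0 (L): throw ball1 h=2 -> lands@2:L; in-air after throw: [b1@2:L]
Beat 1 (R): throw ball2 h=2 -> lands@3:R; in-air after throw: [b1@2:L b2@3:R]
Beat 2 (L): throw ball1 h=5 -> lands@7:R; in-air after throw: [b2@3:R b1@7:R]
Beat 3 (R): throw ball2 h=2 -> lands@5:R; in-air after throw: [b2@5:R b1@7:R]
Beat 4 (L): throw ball3 h=2 -> lands@6:L; in-air after throw: [b2@5:R b3@6:L b1@7:R]
Beat 5 (R): throw ball2 h=5 -> lands@10:L; in-air after throw: [b3@6:L b1@7:R b2@10:L]
Beat 6 (L): throw ball3 h=2 -> lands@8:L; in-air after throw: [b1@7:R b3@8:L b2@10:L]
Beat 7 (R): throw ball1 h=2 -> lands@9:R; in-air after throw: [b3@8:L b1@9:R b2@10:L]
Beat 8 (L): throw ball3 h=5 -> lands@13:R; in-air after throw: [b1@9:R b2@10:L b3@13:R]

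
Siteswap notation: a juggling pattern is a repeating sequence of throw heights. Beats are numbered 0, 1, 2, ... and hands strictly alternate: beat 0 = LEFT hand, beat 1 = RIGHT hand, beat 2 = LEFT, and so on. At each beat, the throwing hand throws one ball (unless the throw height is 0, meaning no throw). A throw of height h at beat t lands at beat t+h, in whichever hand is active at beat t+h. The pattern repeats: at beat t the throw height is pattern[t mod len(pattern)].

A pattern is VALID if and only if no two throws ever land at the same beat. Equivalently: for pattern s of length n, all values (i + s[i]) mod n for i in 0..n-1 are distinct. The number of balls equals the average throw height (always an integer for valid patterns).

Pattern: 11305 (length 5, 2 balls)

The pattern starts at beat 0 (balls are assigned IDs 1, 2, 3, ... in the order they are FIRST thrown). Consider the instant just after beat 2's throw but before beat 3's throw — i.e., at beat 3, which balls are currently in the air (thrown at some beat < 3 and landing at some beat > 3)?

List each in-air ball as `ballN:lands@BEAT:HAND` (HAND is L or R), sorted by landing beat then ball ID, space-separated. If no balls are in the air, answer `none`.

Answer: ball1:lands@5:R

Derivation:
Beat 0 (L): throw ball1 h=1 -> lands@1:R; in-air after throw: [b1@1:R]
Beat 1 (R): throw ball1 h=1 -> lands@2:L; in-air after throw: [b1@2:L]
Beat 2 (L): throw ball1 h=3 -> lands@5:R; in-air after throw: [b1@5:R]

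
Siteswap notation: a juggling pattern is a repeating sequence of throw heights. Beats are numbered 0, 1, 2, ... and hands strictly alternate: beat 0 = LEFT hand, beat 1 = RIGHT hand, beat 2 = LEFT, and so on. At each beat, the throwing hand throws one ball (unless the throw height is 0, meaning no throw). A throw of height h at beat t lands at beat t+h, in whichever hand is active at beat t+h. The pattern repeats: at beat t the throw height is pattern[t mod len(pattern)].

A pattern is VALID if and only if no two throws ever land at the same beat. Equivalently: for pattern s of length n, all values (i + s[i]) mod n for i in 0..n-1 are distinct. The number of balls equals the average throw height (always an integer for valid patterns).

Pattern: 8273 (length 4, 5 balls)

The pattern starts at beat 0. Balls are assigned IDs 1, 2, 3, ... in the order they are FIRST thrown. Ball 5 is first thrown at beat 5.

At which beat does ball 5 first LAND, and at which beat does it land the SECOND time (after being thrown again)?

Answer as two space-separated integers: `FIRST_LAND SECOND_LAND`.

Beat 0 (L): throw ball1 h=8 -> lands@8:L; in-air after throw: [b1@8:L]
Beat 1 (R): throw ball2 h=2 -> lands@3:R; in-air after throw: [b2@3:R b1@8:L]
Beat 2 (L): throw ball3 h=7 -> lands@9:R; in-air after throw: [b2@3:R b1@8:L b3@9:R]
Beat 3 (R): throw ball2 h=3 -> lands@6:L; in-air after throw: [b2@6:L b1@8:L b3@9:R]
Beat 4 (L): throw ball4 h=8 -> lands@12:L; in-air after throw: [b2@6:L b1@8:L b3@9:R b4@12:L]
Beat 5 (R): throw ball5 h=2 -> lands@7:R; in-air after throw: [b2@6:L b5@7:R b1@8:L b3@9:R b4@12:L]
Beat 6 (L): throw ball2 h=7 -> lands@13:R; in-air after throw: [b5@7:R b1@8:L b3@9:R b4@12:L b2@13:R]
Beat 7 (R): throw ball5 h=3 -> lands@10:L; in-air after throw: [b1@8:L b3@9:R b5@10:L b4@12:L b2@13:R]
Beat 8 (L): throw ball1 h=8 -> lands@16:L; in-air after throw: [b3@9:R b5@10:L b4@12:L b2@13:R b1@16:L]
Beat 9 (R): throw ball3 h=2 -> lands@11:R; in-air after throw: [b5@10:L b3@11:R b4@12:L b2@13:R b1@16:L]
Beat 10 (L): throw ball5 h=7 -> lands@17:R; in-air after throw: [b3@11:R b4@12:L b2@13:R b1@16:L b5@17:R]
Ball 5: thrown@5 h=2 -> first land @7; rethrown@7 h=3 -> second land @10

Answer: 7 10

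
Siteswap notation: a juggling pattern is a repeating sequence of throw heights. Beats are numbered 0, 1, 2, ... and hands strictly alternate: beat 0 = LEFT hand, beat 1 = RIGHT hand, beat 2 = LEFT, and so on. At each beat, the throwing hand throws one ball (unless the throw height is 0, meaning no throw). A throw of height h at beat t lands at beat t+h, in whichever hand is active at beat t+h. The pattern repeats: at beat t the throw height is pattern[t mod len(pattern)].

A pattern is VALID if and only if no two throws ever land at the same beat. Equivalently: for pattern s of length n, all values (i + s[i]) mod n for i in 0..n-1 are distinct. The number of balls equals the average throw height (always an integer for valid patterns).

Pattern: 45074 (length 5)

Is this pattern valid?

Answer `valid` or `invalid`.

Answer: valid

Derivation:
i=0: (i + s[i]) mod n = (0 + 4) mod 5 = 4
i=1: (i + s[i]) mod n = (1 + 5) mod 5 = 1
i=2: (i + s[i]) mod n = (2 + 0) mod 5 = 2
i=3: (i + s[i]) mod n = (3 + 7) mod 5 = 0
i=4: (i + s[i]) mod n = (4 + 4) mod 5 = 3
Residues: [4, 1, 2, 0, 3], distinct: True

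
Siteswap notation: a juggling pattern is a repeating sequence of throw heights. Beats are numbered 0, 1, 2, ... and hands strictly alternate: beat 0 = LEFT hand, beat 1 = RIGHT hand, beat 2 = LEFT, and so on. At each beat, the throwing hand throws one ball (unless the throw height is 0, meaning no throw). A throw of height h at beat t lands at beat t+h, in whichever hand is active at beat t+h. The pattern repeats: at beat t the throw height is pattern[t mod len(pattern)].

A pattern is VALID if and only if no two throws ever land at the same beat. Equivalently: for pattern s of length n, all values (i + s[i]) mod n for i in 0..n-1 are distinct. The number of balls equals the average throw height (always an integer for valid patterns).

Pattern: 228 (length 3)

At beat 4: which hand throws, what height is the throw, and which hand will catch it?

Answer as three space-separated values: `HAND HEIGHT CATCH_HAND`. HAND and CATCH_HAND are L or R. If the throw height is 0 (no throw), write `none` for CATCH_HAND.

Beat 4: 4 mod 2 = 0, so hand = L
Throw height = pattern[4 mod 3] = pattern[1] = 2
Lands at beat 4+2=6, 6 mod 2 = 0, so catch hand = L

Answer: L 2 L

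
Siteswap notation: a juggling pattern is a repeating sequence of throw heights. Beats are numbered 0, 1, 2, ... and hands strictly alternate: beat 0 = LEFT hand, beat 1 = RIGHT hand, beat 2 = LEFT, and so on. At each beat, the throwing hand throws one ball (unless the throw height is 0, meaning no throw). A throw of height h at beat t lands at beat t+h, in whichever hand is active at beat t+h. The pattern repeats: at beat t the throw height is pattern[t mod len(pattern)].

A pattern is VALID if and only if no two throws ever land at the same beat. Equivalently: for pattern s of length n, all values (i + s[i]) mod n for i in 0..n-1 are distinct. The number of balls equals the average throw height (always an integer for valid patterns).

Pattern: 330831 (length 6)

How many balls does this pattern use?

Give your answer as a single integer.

Pattern = [3, 3, 0, 8, 3, 1], length n = 6
  position 0: throw height = 3, running sum = 3
  position 1: throw height = 3, running sum = 6
  position 2: throw height = 0, running sum = 6
  position 3: throw height = 8, running sum = 14
  position 4: throw height = 3, running sum = 17
  position 5: throw height = 1, running sum = 18
Total sum = 18; balls = sum / n = 18 / 6 = 3

Answer: 3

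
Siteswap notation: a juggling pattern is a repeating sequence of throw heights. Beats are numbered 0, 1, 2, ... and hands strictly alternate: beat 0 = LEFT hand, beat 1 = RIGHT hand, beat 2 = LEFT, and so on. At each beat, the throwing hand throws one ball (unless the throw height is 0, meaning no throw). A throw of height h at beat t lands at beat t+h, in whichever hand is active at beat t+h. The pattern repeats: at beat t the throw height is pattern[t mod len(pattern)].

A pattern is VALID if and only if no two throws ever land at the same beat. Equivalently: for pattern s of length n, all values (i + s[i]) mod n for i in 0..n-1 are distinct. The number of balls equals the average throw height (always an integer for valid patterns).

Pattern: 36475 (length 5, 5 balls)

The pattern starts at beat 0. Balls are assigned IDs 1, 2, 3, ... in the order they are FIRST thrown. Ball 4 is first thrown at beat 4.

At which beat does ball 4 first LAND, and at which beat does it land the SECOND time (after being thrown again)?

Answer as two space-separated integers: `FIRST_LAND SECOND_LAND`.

Beat 0 (L): throw ball1 h=3 -> lands@3:R; in-air after throw: [b1@3:R]
Beat 1 (R): throw ball2 h=6 -> lands@7:R; in-air after throw: [b1@3:R b2@7:R]
Beat 2 (L): throw ball3 h=4 -> lands@6:L; in-air after throw: [b1@3:R b3@6:L b2@7:R]
Beat 3 (R): throw ball1 h=7 -> lands@10:L; in-air after throw: [b3@6:L b2@7:R b1@10:L]
Beat 4 (L): throw ball4 h=5 -> lands@9:R; in-air after throw: [b3@6:L b2@7:R b4@9:R b1@10:L]
Beat 5 (R): throw ball5 h=3 -> lands@8:L; in-air after throw: [b3@6:L b2@7:R b5@8:L b4@9:R b1@10:L]
Beat 6 (L): throw ball3 h=6 -> lands@12:L; in-air after throw: [b2@7:R b5@8:L b4@9:R b1@10:L b3@12:L]
Beat 7 (R): throw ball2 h=4 -> lands@11:R; in-air after throw: [b5@8:L b4@9:R b1@10:L b2@11:R b3@12:L]
Beat 8 (L): throw ball5 h=7 -> lands@15:R; in-air after throw: [b4@9:R b1@10:L b2@11:R b3@12:L b5@15:R]
Beat 9 (R): throw ball4 h=5 -> lands@14:L; in-air after throw: [b1@10:L b2@11:R b3@12:L b4@14:L b5@15:R]
Beat 10 (L): throw ball1 h=3 -> lands@13:R; in-air after throw: [b2@11:R b3@12:L b1@13:R b4@14:L b5@15:R]
Beat 11 (R): throw ball2 h=6 -> lands@17:R; in-air after throw: [b3@12:L b1@13:R b4@14:L b5@15:R b2@17:R]
Beat 12 (L): throw ball3 h=4 -> lands@16:L; in-air after throw: [b1@13:R b4@14:L b5@15:R b3@16:L b2@17:R]
Beat 13 (R): throw ball1 h=7 -> lands@20:L; in-air after throw: [b4@14:L b5@15:R b3@16:L b2@17:R b1@20:L]
Beat 14 (L): throw ball4 h=5 -> lands@19:R; in-air after throw: [b5@15:R b3@16:L b2@17:R b4@19:R b1@20:L]
Ball 4: thrown@4 h=5 -> first land @9; rethrown@9 h=5 -> second land @14

Answer: 9 14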